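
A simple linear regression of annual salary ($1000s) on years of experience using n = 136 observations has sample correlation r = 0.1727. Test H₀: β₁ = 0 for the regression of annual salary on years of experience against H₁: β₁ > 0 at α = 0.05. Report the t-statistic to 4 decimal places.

t = r·√(n − 2)/√(1 − r²) = 0.1727·√134/√0.970175 = 2.0296.
df = n − 2 = 134.
One-sided p ≈ 0.0222, which is < 0.05, so reject H₀.
There is evidence of a linear association between years of experience and annual salary.

t = 2.0296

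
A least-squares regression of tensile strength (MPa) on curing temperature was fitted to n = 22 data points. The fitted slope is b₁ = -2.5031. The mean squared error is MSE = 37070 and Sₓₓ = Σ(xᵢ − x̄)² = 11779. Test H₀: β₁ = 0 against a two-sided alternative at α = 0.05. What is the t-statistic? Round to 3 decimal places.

SE(b₁) = √(MSE/Sₓₓ) = √(37070/11779) = 1.77401.
t = -2.5031 / 1.77401 = -1.411.
df = n − 2 = 20.
Two-sided p ≈ 0.1736, which is ≥ 0.05, so fail to reject H₀.
The data do not give significant evidence of an association between curing temperature and tensile strength.

t = -1.411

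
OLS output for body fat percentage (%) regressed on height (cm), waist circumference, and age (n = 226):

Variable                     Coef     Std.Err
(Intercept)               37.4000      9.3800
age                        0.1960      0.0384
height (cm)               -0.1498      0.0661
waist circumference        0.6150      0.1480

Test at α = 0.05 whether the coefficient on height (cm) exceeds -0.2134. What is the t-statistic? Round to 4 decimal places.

Read off: b = -0.1498, SE = 0.0661 for height (cm).
H₀: β₁ = -0.2134 vs H₁: β₁ > -0.2134.
t = (-0.1498 − (-0.2134)) / 0.0661 = 0.9622.
df = n − k − 1 = 226 − 3 − 1 = 222.
One-sided p ≈ 0.1685, which is ≥ 0.05, so fail to reject H₀.
The data do not give significant evidence that the true slope on height (cm) exceeds -0.2134 % per unit, holding the other predictors fixed.

t = 0.9622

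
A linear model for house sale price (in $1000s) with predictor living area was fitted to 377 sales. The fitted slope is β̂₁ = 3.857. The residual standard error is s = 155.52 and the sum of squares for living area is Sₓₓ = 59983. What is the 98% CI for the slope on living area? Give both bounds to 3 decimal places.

(2.373, 5.341)

SE(β̂₁) = s/√Sₓₓ = 155.52/√59983 = 0.634998.
df = n − 2 = 375.
t* = t_{0.01, 375} = 2.336333.
Margin = t* × SE = 2.336333 × 0.634998 = 1.48357.
CI: 3.857 ± 1.48357 → (2.373, 5.341).
With 98% confidence, each one-unit increase in living area is associated with a change of between 2.373 and 5.341 $1000s in house sale price.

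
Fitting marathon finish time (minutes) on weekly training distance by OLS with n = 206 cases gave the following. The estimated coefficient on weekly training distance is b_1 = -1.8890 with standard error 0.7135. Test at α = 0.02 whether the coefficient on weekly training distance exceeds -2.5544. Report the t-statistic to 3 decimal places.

t = 0.933

H₀: β₁ = -2.5544 vs H₁: β₁ > -2.5544.
t = (b_1 − β₁⁰)/SE = (-1.8890 − (-2.5544)) / 0.7135 = 0.933.
df = n − 2 = 206 − 2 = 204.
One-sided p ≈ 0.1761, which is ≥ 0.02, so fail to reject H₀.
The data do not give significant evidence that the true slope on weekly training distance exceeds -2.5544 minutes per unit.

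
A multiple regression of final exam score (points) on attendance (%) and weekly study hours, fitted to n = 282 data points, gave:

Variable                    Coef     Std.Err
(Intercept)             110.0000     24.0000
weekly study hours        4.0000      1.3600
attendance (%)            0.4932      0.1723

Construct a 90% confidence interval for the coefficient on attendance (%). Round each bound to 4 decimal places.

(0.2088, 0.7776)

Read off: b = 0.4932, SE = 0.1723 for attendance (%).
df = n − k − 1 = 282 − 2 − 1 = 279.
t* = t_{0.05, 279} = 1.650333.
Margin = t* × SE = 1.650333 × 0.1723 = 0.284352.
CI: 0.4932 ± 0.284352 → (0.2088, 0.7776).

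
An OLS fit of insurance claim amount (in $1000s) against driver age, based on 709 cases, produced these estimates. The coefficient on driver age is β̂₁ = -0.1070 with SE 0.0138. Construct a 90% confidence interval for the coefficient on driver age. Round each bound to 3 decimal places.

df = n − 2 = 709 − 2 = 707.
t* = t_{0.05, 707} = 1.647012.
Margin = t* × SE = 1.647012 × 0.0138 = 0.02273.
CI: -0.1070 ± 0.02273 → (-0.130, -0.084).
With 90% confidence, each one-unit increase in driver age is associated with a change of between -0.130 and -0.084 $1000s in insurance claim amount.

(-0.130, -0.084)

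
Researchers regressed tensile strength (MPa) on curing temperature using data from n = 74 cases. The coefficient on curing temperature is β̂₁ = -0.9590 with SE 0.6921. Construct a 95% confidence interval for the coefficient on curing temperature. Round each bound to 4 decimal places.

df = n − 2 = 74 − 2 = 72.
t* = t_{0.025, 72} = 1.993464.
Margin = t* × SE = 1.993464 × 0.6921 = 1.379676.
CI: -0.9590 ± 1.379676 → (-2.3387, 0.4207).
With 95% confidence, each one-unit increase in curing temperature is associated with a change of between -2.3387 and 0.4207 MPa in tensile strength.

(-2.3387, 0.4207)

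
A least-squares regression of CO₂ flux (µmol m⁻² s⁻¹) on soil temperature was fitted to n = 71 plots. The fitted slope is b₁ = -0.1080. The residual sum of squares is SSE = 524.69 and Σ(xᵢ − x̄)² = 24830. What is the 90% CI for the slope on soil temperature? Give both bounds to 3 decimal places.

MSE = SSE/(n − 2) = 524.69/69 = 7.6042.
SE(b₁) = √(MSE/Sₓₓ) = √(7.6042/24830) = 0.0175.
df = n − 2 = 69.
t* = t_{0.05, 69} = 1.667239.
Margin = t* × SE = 1.667239 × 0.0175 = 0.02918.
CI: -0.1080 ± 0.02918 → (-0.137, -0.079).
With 90% confidence, each one-unit increase in soil temperature is associated with a change of between -0.137 and -0.079 µmol m⁻² s⁻¹ in CO₂ flux.

(-0.137, -0.079)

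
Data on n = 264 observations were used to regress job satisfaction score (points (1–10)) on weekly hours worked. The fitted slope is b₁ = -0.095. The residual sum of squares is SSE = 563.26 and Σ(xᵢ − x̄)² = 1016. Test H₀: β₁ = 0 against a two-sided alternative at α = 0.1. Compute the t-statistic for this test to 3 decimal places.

MSE = SSE/(n − 2) = 563.26/262 = 2.14985.
SE(b₁) = √(MSE/Sₓₓ) = √(2.14985/1016) = 0.0459999.
t = -0.095 / 0.0459999 = -2.065.
df = n − 2 = 262.
Two-sided p ≈ 0.0399, which is < 0.1, so reject H₀.
There is evidence that weekly hours worked is associated with job satisfaction score.

t = -2.065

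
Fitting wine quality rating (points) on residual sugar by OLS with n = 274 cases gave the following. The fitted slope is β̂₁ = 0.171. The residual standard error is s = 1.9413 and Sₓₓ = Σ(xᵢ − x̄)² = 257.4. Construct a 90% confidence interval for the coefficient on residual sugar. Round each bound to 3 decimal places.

(-0.029, 0.371)

SE(β̂₁) = s/√Sₓₓ = 1.9413/√257.4 = 0.121001.
df = n − 2 = 272.
t* = t_{0.05, 272} = 1.650475.
Margin = t* × SE = 1.650475 × 0.121001 = 0.19971.
CI: 0.171 ± 0.19971 → (-0.029, 0.371).
With 90% confidence, each one-unit increase in residual sugar is associated with a change of between -0.029 and 0.371 points in wine quality rating.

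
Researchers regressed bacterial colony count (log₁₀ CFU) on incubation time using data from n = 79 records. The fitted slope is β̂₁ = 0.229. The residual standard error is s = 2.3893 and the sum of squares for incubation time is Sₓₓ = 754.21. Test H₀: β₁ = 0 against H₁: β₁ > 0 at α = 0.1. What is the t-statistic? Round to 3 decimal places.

SE(β̂₁) = s/√Sₓₓ = 2.3893/√754.21 = 0.0870011.
t = 0.229 / 0.0870011 = 2.632.
df = n − 2 = 77.
One-sided p ≈ 0.0051, which is < 0.1, so reject H₀.
There is evidence that the true slope on incubation time is positive.

t = 2.632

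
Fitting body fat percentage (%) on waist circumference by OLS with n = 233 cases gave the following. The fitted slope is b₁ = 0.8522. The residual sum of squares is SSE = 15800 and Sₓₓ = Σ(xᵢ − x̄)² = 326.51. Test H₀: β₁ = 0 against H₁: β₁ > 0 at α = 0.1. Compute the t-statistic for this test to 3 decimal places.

t = 1.862

MSE = SSE/(n − 2) = 15800/231 = 68.3983.
SE(b₁) = √(MSE/Sₓₓ) = √(68.3983/326.51) = 0.457693.
t = 0.8522 / 0.457693 = 1.862.
df = n − 2 = 231.
One-sided p ≈ 0.0319, which is < 0.1, so reject H₀.
There is evidence that the true slope on waist circumference is positive.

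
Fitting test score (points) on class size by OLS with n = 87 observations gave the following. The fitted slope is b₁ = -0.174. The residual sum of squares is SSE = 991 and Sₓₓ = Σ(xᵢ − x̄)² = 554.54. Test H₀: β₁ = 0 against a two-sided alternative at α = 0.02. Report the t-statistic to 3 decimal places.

MSE = SSE/(n − 2) = 991/85 = 11.6588.
SE(b₁) = √(MSE/Sₓₓ) = √(11.6588/554.54) = 0.144998.
t = -0.174 / 0.144998 = -1.200.
df = n − 2 = 85.
Two-sided p ≈ 0.2335, which is ≥ 0.02, so fail to reject H₀.
The data do not give significant evidence of an association between class size and test score.

t = -1.200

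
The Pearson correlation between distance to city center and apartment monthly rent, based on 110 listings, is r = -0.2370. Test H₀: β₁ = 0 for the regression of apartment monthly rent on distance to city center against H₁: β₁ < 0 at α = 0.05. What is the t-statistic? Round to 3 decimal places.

t = r·√(n − 2)/√(1 − r²) = -0.2370·√108/√0.943831 = -2.535.
df = n − 2 = 108.
One-sided p ≈ 0.0063, which is < 0.05, so reject H₀.
There is evidence of a linear association between distance to city center and apartment monthly rent.

t = -2.535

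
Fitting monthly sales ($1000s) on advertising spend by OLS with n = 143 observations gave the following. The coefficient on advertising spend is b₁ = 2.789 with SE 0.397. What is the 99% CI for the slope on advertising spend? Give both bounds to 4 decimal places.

(1.7524, 3.8256)

df = n − 2 = 143 − 2 = 141.
t* = t_{0.005, 141} = 2.611147.
Margin = t* × SE = 2.611147 × 0.397 = 1.036625.
CI: 2.789 ± 1.036625 → (1.7524, 3.8256).
With 99% confidence, each one-unit increase in advertising spend is associated with a change of between 1.7524 and 3.8256 $1000s in monthly sales.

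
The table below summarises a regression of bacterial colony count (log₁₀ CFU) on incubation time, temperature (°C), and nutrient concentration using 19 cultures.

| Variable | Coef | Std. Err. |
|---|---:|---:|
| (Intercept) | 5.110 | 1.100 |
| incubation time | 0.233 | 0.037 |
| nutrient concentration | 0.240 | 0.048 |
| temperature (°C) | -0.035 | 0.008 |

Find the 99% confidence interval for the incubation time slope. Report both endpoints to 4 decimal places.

(0.1240, 0.3420)

Read off: b = 0.233, SE = 0.037 for incubation time.
df = n − k − 1 = 19 − 3 − 1 = 15.
t* = t_{0.005, 15} = 2.946713.
Margin = t* × SE = 2.946713 × 0.037 = 0.109028.
CI: 0.233 ± 0.109028 → (0.1240, 0.3420).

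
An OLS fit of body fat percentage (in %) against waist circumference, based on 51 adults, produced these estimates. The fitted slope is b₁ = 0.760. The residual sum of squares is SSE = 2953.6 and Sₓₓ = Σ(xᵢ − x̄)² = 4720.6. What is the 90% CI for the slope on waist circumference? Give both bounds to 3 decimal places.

MSE = SSE/(n − 2) = 2953.6/49 = 60.2776.
SE(b₁) = √(MSE/Sₓₓ) = √(60.2776/4720.6) = 0.113.
df = n − 2 = 49.
t* = t_{0.05, 49} = 1.676551.
Margin = t* × SE = 1.676551 × 0.113 = 0.18945.
CI: 0.760 ± 0.18945 → (0.571, 0.949).
With 90% confidence, each one-unit increase in waist circumference is associated with a change of between 0.571 and 0.949 % in body fat percentage.

(0.571, 0.949)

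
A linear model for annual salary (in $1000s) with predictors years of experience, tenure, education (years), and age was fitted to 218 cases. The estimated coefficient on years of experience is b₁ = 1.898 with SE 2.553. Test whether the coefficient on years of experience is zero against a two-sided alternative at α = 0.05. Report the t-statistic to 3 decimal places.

H₀: β₁ = 0 vs H₁: β₁ ≠ 0.
t = (b₁ − β₁⁰)/SE = 1.898 / 2.553 = 0.743.
df = n − k − 1 = 218 − 4 − 1 = 213.
Two-sided p ≈ 0.4580, which is ≥ 0.05, so fail to reject H₀.
The data do not give significant evidence of an association between years of experience and annual salary, after adjusting for the other predictors.

t = 0.743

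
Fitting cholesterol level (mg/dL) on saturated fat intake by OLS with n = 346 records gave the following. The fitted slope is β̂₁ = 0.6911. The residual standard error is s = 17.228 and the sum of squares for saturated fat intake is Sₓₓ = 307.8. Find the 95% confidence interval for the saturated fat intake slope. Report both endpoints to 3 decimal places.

SE(β̂₁) = s/√Sₓₓ = 17.228/√307.8 = 0.981975.
df = n − 2 = 344.
t* = t_{0.025, 344} = 1.966884.
Margin = t* × SE = 1.966884 × 0.981975 = 1.93143.
CI: 0.6911 ± 1.93143 → (-1.240, 2.623).
With 95% confidence, each one-unit increase in saturated fat intake is associated with a change of between -1.240 and 2.623 mg/dL in cholesterol level.

(-1.240, 2.623)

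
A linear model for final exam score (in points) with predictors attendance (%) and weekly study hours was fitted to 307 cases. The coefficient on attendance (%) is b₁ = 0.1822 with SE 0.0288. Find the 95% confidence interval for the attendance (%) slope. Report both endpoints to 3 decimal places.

df = n − k − 1 = 307 − 2 − 1 = 304.
t* = t_{0.025, 304} = 1.967798.
Margin = t* × SE = 1.967798 × 0.0288 = 0.05667.
CI: 0.1822 ± 0.05667 → (0.126, 0.239).
With 95% confidence, each one-unit increase in attendance (%) is associated with a change of between 0.126 and 0.239 points in final exam score, holding the other predictors fixed.

(0.126, 0.239)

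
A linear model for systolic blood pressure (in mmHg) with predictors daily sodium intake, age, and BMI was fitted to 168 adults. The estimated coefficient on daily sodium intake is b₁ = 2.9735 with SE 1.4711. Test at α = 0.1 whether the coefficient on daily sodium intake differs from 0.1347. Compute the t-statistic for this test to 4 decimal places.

H₀: β₁ = 0.1347 vs H₁: β₁ ≠ 0.1347.
t = (b₁ − β₁⁰)/SE = (2.9735 − 0.1347) / 1.4711 = 1.9297.
df = n − k − 1 = 168 − 3 − 1 = 164.
Two-sided p ≈ 0.0554, which is < 0.1, so reject H₀.
There is evidence that the true slope on daily sodium intake differs from 0.1347 mmHg per unit, holding the other predictors fixed.

t = 1.9297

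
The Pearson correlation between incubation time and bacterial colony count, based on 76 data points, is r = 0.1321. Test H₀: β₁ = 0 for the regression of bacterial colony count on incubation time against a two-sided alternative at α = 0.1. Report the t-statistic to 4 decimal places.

t = r·√(n − 2)/√(1 − r²) = 0.1321·√74/√0.98255 = 1.1464.
df = n − 2 = 74.
Two-sided p ≈ 0.2553, which is ≥ 0.1, so fail to reject H₀.
The data do not give significant evidence of a linear association between incubation time and bacterial colony count.

t = 1.1464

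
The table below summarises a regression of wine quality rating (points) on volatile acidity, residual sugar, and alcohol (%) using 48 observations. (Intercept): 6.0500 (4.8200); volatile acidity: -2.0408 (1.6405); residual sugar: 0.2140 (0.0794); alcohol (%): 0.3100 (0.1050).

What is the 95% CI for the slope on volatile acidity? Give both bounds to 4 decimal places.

(-5.3470, 1.2654)

Read off: b = -2.0408, SE = 1.6405 for volatile acidity.
df = n − k − 1 = 48 − 3 − 1 = 44.
t* = t_{0.025, 44} = 2.015368.
Margin = t* × SE = 2.015368 × 1.6405 = 3.306211.
CI: -2.0408 ± 3.306211 → (-5.3470, 1.2654).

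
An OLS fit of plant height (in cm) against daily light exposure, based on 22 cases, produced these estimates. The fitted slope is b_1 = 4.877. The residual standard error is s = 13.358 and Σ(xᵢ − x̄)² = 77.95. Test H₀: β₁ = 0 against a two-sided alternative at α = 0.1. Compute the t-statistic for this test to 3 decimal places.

SE(b_1) = s/√Sₓₓ = 13.358/√77.95 = 1.51298.
t = 4.877 / 1.51298 = 3.223.
df = n − 2 = 20.
Two-sided p ≈ 0.0043, which is < 0.1, so reject H₀.
There is evidence that daily light exposure is associated with plant height.

t = 3.223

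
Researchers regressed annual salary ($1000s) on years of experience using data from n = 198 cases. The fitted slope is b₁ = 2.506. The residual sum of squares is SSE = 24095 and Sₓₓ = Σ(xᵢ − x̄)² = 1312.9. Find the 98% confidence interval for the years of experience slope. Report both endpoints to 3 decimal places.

(1.788, 3.224)

MSE = SSE/(n − 2) = 24095/196 = 122.934.
SE(b₁) = √(MSE/Sₓₓ) = √(122.934/1312.9) = 0.305999.
df = n − 2 = 196.
t* = t_{0.01, 196} = 2.345524.
Margin = t* × SE = 2.345524 × 0.305999 = 0.71773.
CI: 2.506 ± 0.71773 → (1.788, 3.224).
With 98% confidence, each one-unit increase in years of experience is associated with a change of between 1.788 and 3.224 $1000s in annual salary.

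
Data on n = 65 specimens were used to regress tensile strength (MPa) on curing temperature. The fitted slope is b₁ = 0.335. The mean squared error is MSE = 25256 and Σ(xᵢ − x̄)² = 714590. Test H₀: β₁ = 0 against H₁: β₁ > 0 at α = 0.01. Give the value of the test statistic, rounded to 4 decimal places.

t = 1.7819

SE(b₁) = √(MSE/Sₓₓ) = √(25256/714590) = 0.187998.
t = 0.335 / 0.187998 = 1.7819.
df = n − 2 = 63.
One-sided p ≈ 0.0398, which is ≥ 0.01, so fail to reject H₀.
The data do not give significant evidence that the true slope on curing temperature is positive.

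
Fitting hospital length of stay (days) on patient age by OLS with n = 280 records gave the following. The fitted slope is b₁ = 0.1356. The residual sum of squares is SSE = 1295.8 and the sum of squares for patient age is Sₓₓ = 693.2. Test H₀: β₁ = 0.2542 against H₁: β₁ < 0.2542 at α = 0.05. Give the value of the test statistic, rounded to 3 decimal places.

t = -1.446

MSE = SSE/(n − 2) = 1295.8/278 = 4.66115.
SE(b₁) = √(MSE/Sₓₓ) = √(4.66115/693.2) = 0.0820007.
t = (0.1356 − 0.2542) / 0.0820007 = -1.446.
df = n − 2 = 278.
One-sided p ≈ 0.0746, which is ≥ 0.05, so fail to reject H₀.
The data do not give significant evidence that the true slope on patient age is below 0.2542 days per unit.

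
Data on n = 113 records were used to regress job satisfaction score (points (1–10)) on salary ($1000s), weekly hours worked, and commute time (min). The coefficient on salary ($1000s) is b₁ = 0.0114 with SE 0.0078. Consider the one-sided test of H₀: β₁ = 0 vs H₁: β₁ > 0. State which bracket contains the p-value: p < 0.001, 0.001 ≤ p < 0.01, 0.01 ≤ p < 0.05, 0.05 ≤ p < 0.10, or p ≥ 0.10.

t = 0.0114 / 0.0078 = 1.462.
df = n − k − 1 = 113 − 3 − 1 = 109.
One-sided p = P(T_{109} > t) ≈ 0.0734.
So 0.05 ≤ p < 0.10.

0.05 ≤ p < 0.10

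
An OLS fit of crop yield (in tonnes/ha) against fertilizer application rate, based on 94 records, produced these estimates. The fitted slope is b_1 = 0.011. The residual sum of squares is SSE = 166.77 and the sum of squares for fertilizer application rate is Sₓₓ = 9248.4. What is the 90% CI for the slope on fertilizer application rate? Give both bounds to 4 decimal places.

MSE = SSE/(n − 2) = 166.77/92 = 1.81272.
SE(b_1) = √(MSE/Sₓₓ) = √(1.81272/9248.4) = 0.0140001.
df = n − 2 = 92.
t* = t_{0.05, 92} = 1.661585.
Margin = t* × SE = 1.661585 × 0.0140001 = 0.023262.
CI: 0.011 ± 0.023262 → (-0.0123, 0.0343).
With 90% confidence, each one-unit increase in fertilizer application rate is associated with a change of between -0.0123 and 0.0343 tonnes/ha in crop yield.

(-0.0123, 0.0343)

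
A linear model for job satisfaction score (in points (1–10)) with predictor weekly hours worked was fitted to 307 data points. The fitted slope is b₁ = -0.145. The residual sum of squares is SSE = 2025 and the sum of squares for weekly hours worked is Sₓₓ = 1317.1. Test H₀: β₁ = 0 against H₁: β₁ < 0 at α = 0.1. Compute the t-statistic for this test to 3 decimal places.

MSE = SSE/(n − 2) = 2025/305 = 6.63934.
SE(b₁) = √(MSE/Sₓₓ) = √(6.63934/1317.1) = 0.0709992.
t = -0.145 / 0.0709992 = -2.042.
df = n − 2 = 305.
One-sided p ≈ 0.0210, which is < 0.1, so reject H₀.
There is evidence that the true slope on weekly hours worked is negative.

t = -2.042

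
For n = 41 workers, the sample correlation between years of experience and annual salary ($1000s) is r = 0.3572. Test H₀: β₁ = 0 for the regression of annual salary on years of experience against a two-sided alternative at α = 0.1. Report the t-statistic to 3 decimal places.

t = 2.388

t = r·√(n − 2)/√(1 − r²) = 0.3572·√39/√0.872408 = 2.388.
df = n − 2 = 39.
Two-sided p ≈ 0.0219, which is < 0.1, so reject H₀.
There is evidence of a linear association between years of experience and annual salary.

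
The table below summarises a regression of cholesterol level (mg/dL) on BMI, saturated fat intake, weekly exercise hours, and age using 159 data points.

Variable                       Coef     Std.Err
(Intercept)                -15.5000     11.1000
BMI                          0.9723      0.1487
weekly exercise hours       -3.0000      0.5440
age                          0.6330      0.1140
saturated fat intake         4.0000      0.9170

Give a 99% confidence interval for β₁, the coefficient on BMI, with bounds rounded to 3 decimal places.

(0.584, 1.360)

Read off: b = 0.9723, SE = 0.1487 for BMI.
df = n − k − 1 = 159 − 4 − 1 = 154.
t* = t_{0.005, 154} = 2.608131.
Margin = t* × SE = 2.608131 × 0.1487 = 0.38783.
CI: 0.9723 ± 0.38783 → (0.584, 1.360).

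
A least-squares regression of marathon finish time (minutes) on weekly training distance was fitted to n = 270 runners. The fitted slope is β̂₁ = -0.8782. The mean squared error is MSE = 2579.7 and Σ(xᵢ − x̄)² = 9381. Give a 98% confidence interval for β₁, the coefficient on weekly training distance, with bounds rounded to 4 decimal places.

SE(β̂₁) = √(MSE/Sₓₓ) = √(2579.7/9381) = 0.524397.
df = n − 2 = 268.
t* = t_{0.01, 268} = 2.340342.
Margin = t* × SE = 2.340342 × 0.524397 = 1.227268.
CI: -0.8782 ± 1.227268 → (-2.1055, 0.3491).
With 98% confidence, each one-unit increase in weekly training distance is associated with a change of between -2.1055 and 0.3491 minutes in marathon finish time.

(-2.1055, 0.3491)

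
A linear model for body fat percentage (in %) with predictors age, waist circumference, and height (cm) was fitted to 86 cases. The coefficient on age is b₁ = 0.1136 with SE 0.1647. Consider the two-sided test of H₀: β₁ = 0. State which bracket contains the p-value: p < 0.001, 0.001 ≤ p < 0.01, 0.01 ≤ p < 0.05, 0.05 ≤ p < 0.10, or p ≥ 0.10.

t = 0.1136 / 0.1647 = 0.690.
df = n − k − 1 = 86 − 3 − 1 = 82.
Two-sided p = 2·P(T_{82} > |t|) ≈ 0.4923.
So p ≥ 0.10.

p ≥ 0.10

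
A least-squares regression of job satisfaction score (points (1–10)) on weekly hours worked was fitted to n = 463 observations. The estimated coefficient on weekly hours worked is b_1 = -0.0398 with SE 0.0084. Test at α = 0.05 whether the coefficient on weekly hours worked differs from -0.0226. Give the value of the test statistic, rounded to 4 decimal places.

H₀: β₁ = -0.0226 vs H₁: β₁ ≠ -0.0226.
t = (b_1 − β₁⁰)/SE = (-0.0398 − (-0.0226)) / 0.0084 = -2.0476.
df = n − 2 = 463 − 2 = 461.
Two-sided p ≈ 0.0412, which is < 0.05, so reject H₀.
There is evidence that the true slope on weekly hours worked differs from -0.0226 points (1–10) per unit.

t = -2.0476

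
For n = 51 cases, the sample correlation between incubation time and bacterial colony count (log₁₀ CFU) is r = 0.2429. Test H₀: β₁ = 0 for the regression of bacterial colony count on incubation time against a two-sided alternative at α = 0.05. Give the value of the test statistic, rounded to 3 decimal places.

t = r·√(n − 2)/√(1 − r²) = 0.2429·√49/√0.941 = 1.753.
df = n − 2 = 49.
Two-sided p ≈ 0.0859, which is ≥ 0.05, so fail to reject H₀.
The data do not give significant evidence of a linear association between incubation time and bacterial colony count.

t = 1.753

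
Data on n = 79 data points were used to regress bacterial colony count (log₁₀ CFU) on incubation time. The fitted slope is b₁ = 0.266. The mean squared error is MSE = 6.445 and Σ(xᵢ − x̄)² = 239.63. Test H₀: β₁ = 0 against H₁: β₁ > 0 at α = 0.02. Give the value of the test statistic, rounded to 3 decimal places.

t = 1.622

SE(b₁) = √(MSE/Sₓₓ) = √(6.445/239.63) = 0.163999.
t = 0.266 / 0.163999 = 1.622.
df = n − 2 = 77.
One-sided p ≈ 0.0544, which is ≥ 0.02, so fail to reject H₀.
The data do not give significant evidence that the true slope on incubation time is positive.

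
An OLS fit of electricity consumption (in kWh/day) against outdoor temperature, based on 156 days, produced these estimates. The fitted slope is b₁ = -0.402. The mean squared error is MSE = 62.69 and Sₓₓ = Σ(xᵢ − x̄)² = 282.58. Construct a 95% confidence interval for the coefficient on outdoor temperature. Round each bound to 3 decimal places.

(-1.332, 0.528)

SE(b₁) = √(MSE/Sₓₓ) = √(62.69/282.58) = 0.471008.
df = n − 2 = 154.
t* = t_{0.025, 154} = 1.975488.
Margin = t* × SE = 1.975488 × 0.471008 = 0.93047.
CI: -0.402 ± 0.93047 → (-1.332, 0.528).
With 95% confidence, each one-unit increase in outdoor temperature is associated with a change of between -1.332 and 0.528 kWh/day in electricity consumption.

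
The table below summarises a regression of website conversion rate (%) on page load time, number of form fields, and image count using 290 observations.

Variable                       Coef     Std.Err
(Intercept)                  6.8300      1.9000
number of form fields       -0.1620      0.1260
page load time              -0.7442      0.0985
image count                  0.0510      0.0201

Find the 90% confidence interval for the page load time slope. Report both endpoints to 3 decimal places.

(-0.907, -0.582)

Read off: b = -0.7442, SE = 0.0985 for page load time.
df = n − k − 1 = 290 − 3 − 1 = 286.
t* = t_{0.05, 286} = 1.650199.
Margin = t* × SE = 1.650199 × 0.0985 = 0.16254.
CI: -0.7442 ± 0.16254 → (-0.907, -0.582).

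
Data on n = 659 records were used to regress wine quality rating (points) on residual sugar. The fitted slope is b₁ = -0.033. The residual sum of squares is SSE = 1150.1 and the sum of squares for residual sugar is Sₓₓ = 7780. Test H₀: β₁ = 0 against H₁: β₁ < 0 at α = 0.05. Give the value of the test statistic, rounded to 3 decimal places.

t = -2.200

MSE = SSE/(n − 2) = 1150.1/657 = 1.75053.
SE(b₁) = √(MSE/Sₓₓ) = √(1.75053/7780) = 0.0150001.
t = -0.033 / 0.0150001 = -2.200.
df = n − 2 = 657.
One-sided p ≈ 0.0141, which is < 0.05, so reject H₀.
There is evidence that the true slope on residual sugar is negative.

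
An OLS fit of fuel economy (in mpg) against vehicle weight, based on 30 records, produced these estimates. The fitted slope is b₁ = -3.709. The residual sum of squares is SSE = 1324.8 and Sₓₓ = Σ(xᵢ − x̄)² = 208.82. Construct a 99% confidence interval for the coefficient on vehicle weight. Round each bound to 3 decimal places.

(-5.024, -2.394)

MSE = SSE/(n − 2) = 1324.8/28 = 47.3143.
SE(b₁) = √(MSE/Sₓₓ) = √(47.3143/208.82) = 0.476003.
df = n − 2 = 28.
t* = t_{0.005, 28} = 2.763262.
Margin = t* × SE = 2.763262 × 0.476003 = 1.31532.
CI: -3.709 ± 1.31532 → (-5.024, -2.394).
With 99% confidence, each one-unit increase in vehicle weight is associated with a change of between -5.024 and -2.394 mpg in fuel economy.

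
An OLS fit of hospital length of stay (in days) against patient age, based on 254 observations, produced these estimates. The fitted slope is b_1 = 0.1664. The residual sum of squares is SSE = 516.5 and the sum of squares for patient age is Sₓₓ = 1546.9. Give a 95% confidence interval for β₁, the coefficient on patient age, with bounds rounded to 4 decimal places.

MSE = SSE/(n − 2) = 516.5/252 = 2.0496.
SE(b_1) = √(MSE/Sₓₓ) = √(2.0496/1546.9) = 0.0364002.
df = n − 2 = 252.
t* = t_{0.025, 252} = 1.969422.
Margin = t* × SE = 1.969422 × 0.0364002 = 0.071687.
CI: 0.1664 ± 0.071687 → (0.0947, 0.2381).
With 95% confidence, each one-unit increase in patient age is associated with a change of between 0.0947 and 0.2381 days in hospital length of stay.

(0.0947, 0.2381)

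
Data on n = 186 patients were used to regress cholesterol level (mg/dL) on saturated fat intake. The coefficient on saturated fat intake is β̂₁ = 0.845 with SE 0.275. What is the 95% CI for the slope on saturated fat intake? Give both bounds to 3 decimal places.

df = n − 2 = 186 − 2 = 184.
t* = t_{0.025, 184} = 1.972941.
Margin = t* × SE = 1.972941 × 0.275 = 0.54256.
CI: 0.845 ± 0.54256 → (0.302, 1.388).
With 95% confidence, each one-unit increase in saturated fat intake is associated with a change of between 0.302 and 1.388 mg/dL in cholesterol level.

(0.302, 1.388)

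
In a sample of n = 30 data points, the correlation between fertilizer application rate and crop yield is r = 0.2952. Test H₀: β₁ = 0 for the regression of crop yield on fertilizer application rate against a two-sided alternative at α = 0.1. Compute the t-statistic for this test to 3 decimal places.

t = r·√(n − 2)/√(1 − r²) = 0.2952·√28/√0.912857 = 1.635.
df = n − 2 = 28.
Two-sided p ≈ 0.1133, which is ≥ 0.1, so fail to reject H₀.
The data do not give significant evidence of a linear association between fertilizer application rate and crop yield.

t = 1.635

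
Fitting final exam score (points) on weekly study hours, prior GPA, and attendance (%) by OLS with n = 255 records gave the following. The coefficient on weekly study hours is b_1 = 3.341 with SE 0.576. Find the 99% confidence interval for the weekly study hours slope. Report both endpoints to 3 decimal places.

(1.846, 4.836)

df = n − k − 1 = 255 − 3 − 1 = 251.
t* = t_{0.005, 251} = 2.595558.
Margin = t* × SE = 2.595558 × 0.576 = 1.49504.
CI: 3.341 ± 1.49504 → (1.846, 4.836).
With 99% confidence, each one-unit increase in weekly study hours is associated with a change of between 1.846 and 4.836 points in final exam score, holding the other predictors fixed.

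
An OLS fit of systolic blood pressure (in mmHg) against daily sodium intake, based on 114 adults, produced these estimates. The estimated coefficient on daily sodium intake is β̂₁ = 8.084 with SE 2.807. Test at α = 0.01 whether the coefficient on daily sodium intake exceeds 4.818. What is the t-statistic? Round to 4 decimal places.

t = 1.1635

H₀: β₁ = 4.818 vs H₁: β₁ > 4.818.
t = (β̂₁ − β₁⁰)/SE = (8.084 − 4.818) / 2.807 = 1.1635.
df = n − 2 = 114 − 2 = 112.
One-sided p ≈ 0.1235, which is ≥ 0.01, so fail to reject H₀.
The data do not give significant evidence that the true slope on daily sodium intake exceeds 4.818 mmHg per unit.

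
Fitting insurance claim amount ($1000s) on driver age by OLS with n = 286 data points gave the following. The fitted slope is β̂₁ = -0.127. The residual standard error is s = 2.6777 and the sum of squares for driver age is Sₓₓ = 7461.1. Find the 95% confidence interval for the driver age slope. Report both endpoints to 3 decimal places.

SE(β̂₁) = s/√Sₓₓ = 2.6777/√7461.1 = 0.0309999.
df = n − 2 = 284.
t* = t_{0.025, 284} = 1.968352.
Margin = t* × SE = 1.968352 × 0.0309999 = 0.06102.
CI: -0.127 ± 0.06102 → (-0.188, -0.066).
With 95% confidence, each one-unit increase in driver age is associated with a change of between -0.188 and -0.066 $1000s in insurance claim amount.

(-0.188, -0.066)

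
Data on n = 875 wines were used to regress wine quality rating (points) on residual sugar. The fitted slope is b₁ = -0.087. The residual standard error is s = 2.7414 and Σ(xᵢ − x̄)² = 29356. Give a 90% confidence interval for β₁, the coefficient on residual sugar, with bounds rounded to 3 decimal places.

(-0.113, -0.061)

SE(b₁) = s/√Sₓₓ = 2.7414/√29356 = 0.0160001.
df = n − 2 = 873.
t* = t_{0.05, 873} = 1.646601.
Margin = t* × SE = 1.646601 × 0.0160001 = 0.02635.
CI: -0.087 ± 0.02635 → (-0.113, -0.061).
With 90% confidence, each one-unit increase in residual sugar is associated with a change of between -0.113 and -0.061 points in wine quality rating.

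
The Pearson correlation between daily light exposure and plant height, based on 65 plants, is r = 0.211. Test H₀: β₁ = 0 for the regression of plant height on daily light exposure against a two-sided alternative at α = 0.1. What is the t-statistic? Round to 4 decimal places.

t = 1.7133

t = r·√(n − 2)/√(1 − r²) = 0.211·√63/√0.955479 = 1.7133.
df = n − 2 = 63.
Two-sided p ≈ 0.0916, which is < 0.1, so reject H₀.
There is evidence of a linear association between daily light exposure and plant height.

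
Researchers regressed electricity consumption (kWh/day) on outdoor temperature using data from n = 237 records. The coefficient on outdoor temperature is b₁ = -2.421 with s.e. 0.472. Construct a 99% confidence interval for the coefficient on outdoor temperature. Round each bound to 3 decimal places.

df = n − 2 = 237 − 2 = 235.
t* = t_{0.005, 235} = 2.596912.
Margin = t* × SE = 2.596912 × 0.472 = 1.22574.
CI: -2.421 ± 1.22574 → (-3.647, -1.195).
With 99% confidence, each one-unit increase in outdoor temperature is associated with a change of between -3.647 and -1.195 kWh/day in electricity consumption.

(-3.647, -1.195)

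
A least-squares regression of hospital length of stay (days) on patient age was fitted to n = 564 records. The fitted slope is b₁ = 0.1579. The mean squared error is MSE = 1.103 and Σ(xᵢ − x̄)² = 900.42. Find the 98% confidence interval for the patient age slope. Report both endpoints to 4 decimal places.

(0.0762, 0.2396)

SE(b₁) = √(MSE/Sₓₓ) = √(1.103/900.42) = 0.0349998.
df = n − 2 = 562.
t* = t_{0.01, 562} = 2.333001.
Margin = t* × SE = 2.333001 × 0.0349998 = 0.081655.
CI: 0.1579 ± 0.081655 → (0.0762, 0.2396).
With 98% confidence, each one-unit increase in patient age is associated with a change of between 0.0762 and 0.2396 days in hospital length of stay.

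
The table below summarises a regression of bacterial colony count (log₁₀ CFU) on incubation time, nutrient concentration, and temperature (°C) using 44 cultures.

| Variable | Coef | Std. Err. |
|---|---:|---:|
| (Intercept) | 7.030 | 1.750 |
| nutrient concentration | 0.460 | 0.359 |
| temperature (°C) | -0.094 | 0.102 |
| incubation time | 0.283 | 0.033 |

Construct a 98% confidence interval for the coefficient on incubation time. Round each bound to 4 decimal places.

(0.2030, 0.3630)

Read off: b = 0.283, SE = 0.033 for incubation time.
df = n − k − 1 = 44 − 3 − 1 = 40.
t* = t_{0.01, 40} = 2.423257.
Margin = t* × SE = 2.423257 × 0.033 = 0.079967.
CI: 0.283 ± 0.079967 → (0.2030, 0.3630).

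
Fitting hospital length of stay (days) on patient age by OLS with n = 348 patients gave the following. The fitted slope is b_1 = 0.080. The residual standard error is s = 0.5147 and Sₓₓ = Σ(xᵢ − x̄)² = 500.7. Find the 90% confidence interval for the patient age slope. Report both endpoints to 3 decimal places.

SE(b_1) = s/√Sₓₓ = 0.5147/√500.7 = 0.023002.
df = n − 2 = 346.
t* = t_{0.05, 346} = 1.649269.
Margin = t* × SE = 1.649269 × 0.023002 = 0.03794.
CI: 0.080 ± 0.03794 → (0.042, 0.118).
With 90% confidence, each one-unit increase in patient age is associated with a change of between 0.042 and 0.118 days in hospital length of stay.

(0.042, 0.118)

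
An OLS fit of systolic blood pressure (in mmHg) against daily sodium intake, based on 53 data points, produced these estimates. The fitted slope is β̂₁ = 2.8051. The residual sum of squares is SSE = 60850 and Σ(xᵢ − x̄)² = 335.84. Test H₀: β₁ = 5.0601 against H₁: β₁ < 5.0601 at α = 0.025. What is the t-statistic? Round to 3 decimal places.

MSE = SSE/(n − 2) = 60850/51 = 1193.14.
SE(β̂₁) = √(MSE/Sₓₓ) = √(1193.14/335.84) = 1.88486.
t = (2.8051 − 5.0601) / 1.88486 = -1.196.
df = n − 2 = 51.
One-sided p ≈ 0.1185, which is ≥ 0.025, so fail to reject H₀.
The data do not give significant evidence that the true slope on daily sodium intake is below 5.0601 mmHg per unit.

t = -1.196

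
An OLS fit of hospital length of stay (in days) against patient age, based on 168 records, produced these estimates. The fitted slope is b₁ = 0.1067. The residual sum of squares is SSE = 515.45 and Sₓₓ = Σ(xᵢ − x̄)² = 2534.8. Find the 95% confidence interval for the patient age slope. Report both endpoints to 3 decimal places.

MSE = SSE/(n − 2) = 515.45/166 = 3.10512.
SE(b₁) = √(MSE/Sₓₓ) = √(3.10512/2534.8) = 0.0349999.
df = n − 2 = 166.
t* = t_{0.025, 166} = 1.974358.
Margin = t* × SE = 1.974358 × 0.0349999 = 0.06910.
CI: 0.1067 ± 0.06910 → (0.038, 0.176).
With 95% confidence, each one-unit increase in patient age is associated with a change of between 0.038 and 0.176 days in hospital length of stay.

(0.038, 0.176)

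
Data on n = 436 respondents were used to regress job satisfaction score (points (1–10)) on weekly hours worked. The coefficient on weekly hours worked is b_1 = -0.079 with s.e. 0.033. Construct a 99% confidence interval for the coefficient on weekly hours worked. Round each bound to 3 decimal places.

df = n − 2 = 436 − 2 = 434.
t* = t_{0.005, 434} = 2.587205.
Margin = t* × SE = 2.587205 × 0.033 = 0.08538.
CI: -0.079 ± 0.08538 → (-0.164, 0.006).
With 99% confidence, each one-unit increase in weekly hours worked is associated with a change of between -0.164 and 0.006 points (1–10) in job satisfaction score.

(-0.164, 0.006)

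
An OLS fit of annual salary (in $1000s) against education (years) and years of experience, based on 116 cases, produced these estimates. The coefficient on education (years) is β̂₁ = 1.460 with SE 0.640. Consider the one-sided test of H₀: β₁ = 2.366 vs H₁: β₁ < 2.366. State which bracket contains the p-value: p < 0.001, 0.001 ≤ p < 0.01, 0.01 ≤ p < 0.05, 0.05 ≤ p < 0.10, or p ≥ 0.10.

t = (1.460 − 2.366) / 0.640 = -1.416.
df = n − k − 1 = 116 − 2 − 1 = 113.
One-sided p = P(T_{113} < t) ≈ 0.0798.
So 0.05 ≤ p < 0.10.

0.05 ≤ p < 0.10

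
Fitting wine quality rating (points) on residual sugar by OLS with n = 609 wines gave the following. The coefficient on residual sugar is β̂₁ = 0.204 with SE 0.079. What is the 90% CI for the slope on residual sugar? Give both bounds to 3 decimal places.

(0.074, 0.334)

df = n − 2 = 609 − 2 = 607.
t* = t_{0.05, 607} = 1.647368.
Margin = t* × SE = 1.647368 × 0.079 = 0.13014.
CI: 0.204 ± 0.13014 → (0.074, 0.334).
With 90% confidence, each one-unit increase in residual sugar is associated with a change of between 0.074 and 0.334 points in wine quality rating.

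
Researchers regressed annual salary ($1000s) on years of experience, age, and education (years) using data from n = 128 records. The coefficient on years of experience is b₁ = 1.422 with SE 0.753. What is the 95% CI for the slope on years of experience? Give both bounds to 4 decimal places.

df = n − k − 1 = 128 − 3 − 1 = 124.
t* = t_{0.025, 124} = 1.97928.
Margin = t* × SE = 1.97928 × 0.753 = 1.490398.
CI: 1.422 ± 1.490398 → (-0.0684, 2.9124).
With 95% confidence, each one-unit increase in years of experience is associated with a change of between -0.0684 and 2.9124 $1000s in annual salary, holding the other predictors fixed.

(-0.0684, 2.9124)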